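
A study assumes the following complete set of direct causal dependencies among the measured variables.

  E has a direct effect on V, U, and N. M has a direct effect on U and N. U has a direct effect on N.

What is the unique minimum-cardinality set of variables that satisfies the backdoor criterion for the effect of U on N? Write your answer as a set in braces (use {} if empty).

{E, M}

Variables eligible for adjustment (non-descendants of U, excluding U and N): {E, M, V}.
Backdoor paths from U to N:
  P1: U <- M -> N
  P2: U <- E -> N
The empty set is not sufficient: P1 (U <- M -> N) has no collider blocking it and no conditioned non-collider, so it is open.
Try {E, M}:
  P1: blocked at fork node M ∈ conditioning set.
  P2: blocked at fork node E ∈ conditioning set.
{E, M} contains no descendant of U and blocks every backdoor path.
Every element of {E, M} is needed (dropping E leaves P2 open; dropping M leaves P1 open), so no proper subset is valid.
Among all size-2 subsets of the eligible variables, only {E, M} blocks every backdoor path, so it is the unique smallest valid adjustment set.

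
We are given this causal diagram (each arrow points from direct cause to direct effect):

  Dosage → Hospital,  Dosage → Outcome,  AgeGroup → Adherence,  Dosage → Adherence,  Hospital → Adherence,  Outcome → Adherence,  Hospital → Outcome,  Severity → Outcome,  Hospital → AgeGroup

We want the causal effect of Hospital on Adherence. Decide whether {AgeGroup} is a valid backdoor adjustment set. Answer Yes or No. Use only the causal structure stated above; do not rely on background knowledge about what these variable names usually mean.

Backdoor paths from Hospital to Adherence (paths whose first edge points into Hospital):
  P1: Hospital <- Dosage -> Outcome -> Adherence
  P2: Hospital <- Dosage -> Adherence
Condition 1 (no descendant of Hospital in the set): FAILS — AgeGroup is a descendant of Hospital.
Condition 2 (every backdoor path blocked by {AgeGroup}):
  P1: open — no interior node is in the conditioning set.
  P2: open — no interior node is in the conditioning set.
{AgeGroup} does not satisfy the backdoor criterion.

No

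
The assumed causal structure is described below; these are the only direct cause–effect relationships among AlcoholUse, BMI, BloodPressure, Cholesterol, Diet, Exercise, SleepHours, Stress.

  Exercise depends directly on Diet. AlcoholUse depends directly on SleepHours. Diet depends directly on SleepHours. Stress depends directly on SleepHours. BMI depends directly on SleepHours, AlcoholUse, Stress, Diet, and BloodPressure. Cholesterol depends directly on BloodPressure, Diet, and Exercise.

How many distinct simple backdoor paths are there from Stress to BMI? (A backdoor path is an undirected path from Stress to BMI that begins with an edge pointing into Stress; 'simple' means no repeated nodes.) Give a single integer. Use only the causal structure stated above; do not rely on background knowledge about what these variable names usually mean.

A backdoor path from Stress to BMI is any simple undirected path whose first edge points into Stress (i.e. leaves Stress via a parent).
Parents of Stress: {SleepHours}.
Enumerating:
  P1: Stress <- SleepHours -> AlcoholUse -> BMI
  P2: Stress <- SleepHours -> Diet -> Exercise -> Cholesterol <- BloodPressure -> BMI
  P3: Stress <- SleepHours -> Diet -> BMI
  P4: Stress <- SleepHours -> Diet -> Cholesterol <- BloodPressure -> BMI
  P5: Stress <- SleepHours -> BMI
That exhausts the simple backdoor paths. Count: 5.

5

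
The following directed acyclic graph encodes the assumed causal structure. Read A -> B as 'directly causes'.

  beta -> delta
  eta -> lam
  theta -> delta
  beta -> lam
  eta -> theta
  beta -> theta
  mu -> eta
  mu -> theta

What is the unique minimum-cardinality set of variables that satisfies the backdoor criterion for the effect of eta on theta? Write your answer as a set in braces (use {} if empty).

{mu}

Variables eligible for adjustment (non-descendants of eta, excluding eta and theta): {beta, mu}.
Backdoor paths from eta to theta:
  P1: eta <- mu -> theta
The empty set is not sufficient: P1 (eta <- mu -> theta) has no collider blocking it and no conditioned non-collider, so it is open.
Try {mu}:
  P1: blocked at fork node mu ∈ conditioning set.
{mu} contains no descendant of eta and blocks every backdoor path.
No other singleton works — e.g. {beta} leaves P1 open — so {mu} is the unique smallest valid adjustment set.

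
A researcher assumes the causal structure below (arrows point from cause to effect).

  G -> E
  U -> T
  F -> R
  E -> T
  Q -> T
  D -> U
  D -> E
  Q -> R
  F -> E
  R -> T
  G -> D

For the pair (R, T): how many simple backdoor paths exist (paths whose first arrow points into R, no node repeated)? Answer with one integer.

4

A backdoor path from R to T is any simple undirected path whose first edge points into R (i.e. leaves R via a parent).
Parents of R: {F, Q}.
Enumerating:
  P1: R <- F -> E <- G -> D -> U -> T
  P2: R <- F -> E <- D -> U -> T
  P3: R <- F -> E -> T
  P4: R <- Q -> T
That exhausts the simple backdoor paths. Count: 4.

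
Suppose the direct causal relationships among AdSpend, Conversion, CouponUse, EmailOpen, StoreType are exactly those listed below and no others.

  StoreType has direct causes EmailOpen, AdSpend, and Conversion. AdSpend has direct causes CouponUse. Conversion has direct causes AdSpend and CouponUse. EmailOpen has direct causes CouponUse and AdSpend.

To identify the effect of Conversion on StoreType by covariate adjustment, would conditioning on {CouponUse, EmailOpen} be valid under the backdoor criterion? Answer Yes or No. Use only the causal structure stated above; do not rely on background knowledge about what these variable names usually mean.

Backdoor paths from Conversion to StoreType (paths whose first edge points into Conversion):
  P1: Conversion <- CouponUse -> AdSpend -> EmailOpen -> StoreType
  P2: Conversion <- CouponUse -> AdSpend -> StoreType
  P3: Conversion <- CouponUse -> EmailOpen <- AdSpend -> StoreType
  P4: Conversion <- CouponUse -> EmailOpen -> StoreType
  P5: Conversion <- AdSpend <- CouponUse -> EmailOpen -> StoreType
  P6: Conversion <- AdSpend -> EmailOpen -> StoreType
  P7: Conversion <- AdSpend -> StoreType
Condition 1 (no descendant of Conversion in the set): holds — descendants of Conversion are {StoreType}; none are in {CouponUse, EmailOpen}.
Condition 2 (every backdoor path blocked by {CouponUse, EmailOpen}):
  P1: blocked at fork node CouponUse ∈ conditioning set.
  P2: blocked at fork node CouponUse ∈ conditioning set.
  P3: blocked at fork node CouponUse ∈ conditioning set.
  P4: blocked at fork node CouponUse ∈ conditioning set.
  P5: blocked at fork node CouponUse ∈ conditioning set.
  P6: blocked at chain node EmailOpen ∈ conditioning set.
  P7: open — no interior node is in the conditioning set.
{CouponUse, EmailOpen} does not satisfy the backdoor criterion.

No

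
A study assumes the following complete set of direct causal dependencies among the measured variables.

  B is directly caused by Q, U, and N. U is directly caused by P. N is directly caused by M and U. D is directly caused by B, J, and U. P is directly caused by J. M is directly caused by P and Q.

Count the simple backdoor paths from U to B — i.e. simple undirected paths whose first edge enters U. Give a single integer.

3

A backdoor path from U to B is any simple undirected path whose first edge points into U (i.e. leaves U via a parent).
Parents of U: {P}.
Enumerating:
  P1: U <- P <- J -> D <- B
  P2: U <- P -> M <- Q -> B
  P3: U <- P -> M -> N -> B
That exhausts the simple backdoor paths. Count: 3.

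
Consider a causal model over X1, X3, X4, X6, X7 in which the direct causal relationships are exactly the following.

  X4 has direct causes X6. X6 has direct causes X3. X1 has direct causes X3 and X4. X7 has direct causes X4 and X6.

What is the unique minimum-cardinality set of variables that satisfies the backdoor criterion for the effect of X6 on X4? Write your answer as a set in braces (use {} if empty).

{}

Variables eligible for adjustment (non-descendants of X6, excluding X6 and X4): {X3}.
Backdoor paths from X6 to X4:
  P1: X6 <- X3 -> X1 <- X4
Each backdoor path contains an unconditioned collider, so every path is already blocked with the empty conditioning set:
  P1: blocked at collider X1 (neither it nor any descendant is in the conditioning set).
The empty set is therefore the unique smallest valid set.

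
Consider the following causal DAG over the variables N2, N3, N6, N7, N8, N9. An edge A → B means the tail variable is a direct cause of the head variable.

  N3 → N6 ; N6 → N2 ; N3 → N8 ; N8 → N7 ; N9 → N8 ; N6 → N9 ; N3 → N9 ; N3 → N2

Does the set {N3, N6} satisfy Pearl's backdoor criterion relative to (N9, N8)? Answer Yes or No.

Backdoor paths from N9 to N8 (paths whose first edge points into N9):
  P1: N9 <- N3 -> N8
  P2: N9 <- N6 <- N3 -> N8
  P3: N9 <- N6 -> N2 <- N3 -> N8
Condition 1 (no descendant of N9 in the set): holds — descendants of N9 are {N7, N8}; none are in {N3, N6}.
Condition 2 (every backdoor path blocked by {N3, N6}):
  P1: blocked at fork node N3 ∈ conditioning set.
  P2: blocked at chain node N6 ∈ conditioning set.
  P3: blocked at fork node N6 ∈ conditioning set.
{N3, N6} satisfies the backdoor criterion.

Yes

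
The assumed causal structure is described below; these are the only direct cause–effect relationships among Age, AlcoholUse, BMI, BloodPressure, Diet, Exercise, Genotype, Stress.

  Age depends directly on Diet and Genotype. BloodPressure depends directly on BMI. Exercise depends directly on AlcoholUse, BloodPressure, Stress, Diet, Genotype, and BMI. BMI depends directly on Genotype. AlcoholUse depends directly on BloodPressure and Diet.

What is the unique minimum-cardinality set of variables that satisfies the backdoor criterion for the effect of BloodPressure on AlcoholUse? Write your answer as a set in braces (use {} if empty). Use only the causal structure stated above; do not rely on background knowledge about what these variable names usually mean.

Variables eligible for adjustment (non-descendants of BloodPressure, excluding BloodPressure and AlcoholUse): {Age, BMI, Diet, Genotype, Stress}.
Backdoor paths from BloodPressure to AlcoholUse:
  P1: BloodPressure <- BMI <- Genotype -> Age <- Diet -> AlcoholUse
  P2: BloodPressure <- BMI <- Genotype -> Age <- Diet -> Exercise <- AlcoholUse
  P3: BloodPressure <- BMI <- Genotype -> Exercise <- Diet -> AlcoholUse
  P4: BloodPressure <- BMI <- Genotype -> Exercise <- AlcoholUse
  P5: BloodPressure <- BMI -> Exercise <- Diet -> AlcoholUse
  P6: BloodPressure <- BMI -> Exercise <- Genotype -> Age <- Diet -> AlcoholUse
  P7: BloodPressure <- BMI -> Exercise <- AlcoholUse
Each backdoor path contains an unconditioned collider, so every path is already blocked with the empty conditioning set:
  P1: blocked at collider Age (neither it nor any descendant is in the conditioning set).
  P2: blocked at collider Age (neither it nor any descendant is in the conditioning set).
  P3: blocked at collider Exercise (neither it nor any descendant is in the conditioning set).
  P4: blocked at collider Exercise (neither it nor any descendant is in the conditioning set).
  P5: blocked at collider Exercise (neither it nor any descendant is in the conditioning set).
  P6: blocked at collider Exercise (neither it nor any descendant is in the conditioning set).
  P7: blocked at collider Exercise (neither it nor any descendant is in the conditioning set).
The empty set is therefore the unique smallest valid set.

{}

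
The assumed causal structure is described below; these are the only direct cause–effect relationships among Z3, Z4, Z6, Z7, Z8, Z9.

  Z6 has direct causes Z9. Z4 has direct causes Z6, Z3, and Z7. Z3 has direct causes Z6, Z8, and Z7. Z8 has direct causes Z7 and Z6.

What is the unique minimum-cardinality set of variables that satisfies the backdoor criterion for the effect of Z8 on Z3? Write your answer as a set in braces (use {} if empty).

{Z6, Z7}

Variables eligible for adjustment (non-descendants of Z8, excluding Z8 and Z3): {Z6, Z7, Z9}.
Backdoor paths from Z8 to Z3:
  P1: Z8 <- Z6 -> Z3
  P2: Z8 <- Z6 -> Z4 <- Z7 -> Z3
  P3: Z8 <- Z6 -> Z4 <- Z3
  P4: Z8 <- Z7 -> Z3
  P5: Z8 <- Z7 -> Z4 <- Z6 -> Z3
  P6: Z8 <- Z7 -> Z4 <- Z3
The empty set is not sufficient: P1 (Z8 <- Z6 -> Z3) has no collider blocking it and no conditioned non-collider, so it is open.
Try {Z6, Z7}:
  P1: blocked at fork node Z6 ∈ conditioning set.
  P2: blocked at fork node Z6 ∈ conditioning set.
  P3: blocked at fork node Z6 ∈ conditioning set.
  P4: blocked at fork node Z7 ∈ conditioning set.
  P5: blocked at fork node Z7 ∈ conditioning set.
  P6: blocked at fork node Z7 ∈ conditioning set.
{Z6, Z7} contains no descendant of Z8 and blocks every backdoor path.
Every element of {Z6, Z7} is needed (dropping Z6 leaves P1 open; dropping Z7 leaves P4 open), so no proper subset is valid.
Among all size-2 subsets of the eligible variables, only {Z6, Z7} blocks every backdoor path, so it is the unique smallest valid adjustment set.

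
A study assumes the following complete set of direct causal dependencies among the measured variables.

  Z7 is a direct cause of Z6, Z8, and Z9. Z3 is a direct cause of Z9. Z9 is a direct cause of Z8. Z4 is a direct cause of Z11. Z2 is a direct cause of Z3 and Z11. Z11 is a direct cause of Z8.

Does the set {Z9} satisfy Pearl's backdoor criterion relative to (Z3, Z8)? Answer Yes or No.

Backdoor paths from Z3 to Z8 (paths whose first edge points into Z3):
  P1: Z3 <- Z2 -> Z11 -> Z8
Condition 1 (no descendant of Z3 in the set): FAILS — Z9 is a descendant of Z3.
Condition 2 (every backdoor path blocked by {Z9}):
  P1: open — no interior node is in the conditioning set.
{Z9} does not satisfy the backdoor criterion.

No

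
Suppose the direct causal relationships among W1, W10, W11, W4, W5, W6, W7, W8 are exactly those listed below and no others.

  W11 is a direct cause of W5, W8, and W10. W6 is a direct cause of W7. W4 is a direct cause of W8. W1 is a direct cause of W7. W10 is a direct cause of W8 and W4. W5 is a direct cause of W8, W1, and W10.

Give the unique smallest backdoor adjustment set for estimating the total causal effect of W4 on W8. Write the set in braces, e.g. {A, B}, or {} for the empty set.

Variables eligible for adjustment (non-descendants of W4, excluding W4 and W8): {W1, W10, W11, W5, W6, W7}.
Backdoor paths from W4 to W8:
  P1: W4 <- W10 <- W11 -> W5 -> W8
  P2: W4 <- W10 <- W11 -> W8
  P3: W4 <- W10 <- W5 <- W11 -> W8
  P4: W4 <- W10 <- W5 -> W8
  P5: W4 <- W10 -> W8
The empty set is not sufficient: P1 (W4 <- W10 <- W11 -> W5 -> W8) has no collider blocking it and no conditioned non-collider, so it is open.
Try {W10}:
  P1: blocked at chain node W10 ∈ conditioning set.
  P2: blocked at chain node W10 ∈ conditioning set.
  P3: blocked at chain node W10 ∈ conditioning set.
  P4: blocked at chain node W10 ∈ conditioning set.
  P5: blocked at fork node W10 ∈ conditioning set.
{W10} contains no descendant of W4 and blocks every backdoor path.
No other singleton works — e.g. {W6} leaves P1 open — so {W10} is the unique smallest valid adjustment set.

{W10}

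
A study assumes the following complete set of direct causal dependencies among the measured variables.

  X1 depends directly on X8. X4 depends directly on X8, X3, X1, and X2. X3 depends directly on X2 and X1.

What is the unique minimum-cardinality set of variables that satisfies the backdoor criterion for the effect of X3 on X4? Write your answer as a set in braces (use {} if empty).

Variables eligible for adjustment (non-descendants of X3, excluding X3 and X4): {X1, X2, X8}.
Backdoor paths from X3 to X4:
  P1: X3 <- X1 <- X8 -> X4
  P2: X3 <- X1 -> X4
  P3: X3 <- X2 -> X4
The empty set is not sufficient: P1 (X3 <- X1 <- X8 -> X4) has no collider blocking it and no conditioned non-collider, so it is open.
Try {X1, X2}:
  P1: blocked at chain node X1 ∈ conditioning set.
  P2: blocked at fork node X1 ∈ conditioning set.
  P3: blocked at fork node X2 ∈ conditioning set.
{X1, X2} contains no descendant of X3 and blocks every backdoor path.
Every element of {X1, X2} is needed (dropping X1 leaves P1 open; dropping X2 leaves P3 open), so no proper subset is valid.
Among all size-2 subsets of the eligible variables, only {X1, X2} blocks every backdoor path, so it is the unique smallest valid adjustment set.

{X1, X2}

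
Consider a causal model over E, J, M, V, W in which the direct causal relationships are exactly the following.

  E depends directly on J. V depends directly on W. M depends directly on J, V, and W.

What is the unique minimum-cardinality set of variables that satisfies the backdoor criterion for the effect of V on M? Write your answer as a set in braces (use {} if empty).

Variables eligible for adjustment (non-descendants of V, excluding V and M): {E, J, W}.
Backdoor paths from V to M:
  P1: V <- W -> M
The empty set is not sufficient: P1 (V <- W -> M) has no collider blocking it and no conditioned non-collider, so it is open.
Try {W}:
  P1: blocked at fork node W ∈ conditioning set.
{W} contains no descendant of V and blocks every backdoor path.
No other singleton works — e.g. {J} leaves P1 open — so {W} is the unique smallest valid adjustment set.

{W}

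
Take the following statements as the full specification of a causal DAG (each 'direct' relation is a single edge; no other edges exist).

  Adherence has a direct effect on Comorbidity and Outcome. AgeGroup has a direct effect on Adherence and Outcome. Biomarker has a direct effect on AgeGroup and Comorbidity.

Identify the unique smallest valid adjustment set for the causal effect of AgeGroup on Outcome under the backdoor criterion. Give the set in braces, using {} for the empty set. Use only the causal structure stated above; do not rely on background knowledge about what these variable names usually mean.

Variables eligible for adjustment (non-descendants of AgeGroup, excluding AgeGroup and Outcome): {Biomarker}.
Backdoor paths from AgeGroup to Outcome:
  P1: AgeGroup <- Biomarker -> Comorbidity <- Adherence -> Outcome
Each backdoor path contains an unconditioned collider, so every path is already blocked with the empty conditioning set:
  P1: blocked at collider Comorbidity (neither it nor any descendant is in the conditioning set).
The empty set is therefore the unique smallest valid set.

{}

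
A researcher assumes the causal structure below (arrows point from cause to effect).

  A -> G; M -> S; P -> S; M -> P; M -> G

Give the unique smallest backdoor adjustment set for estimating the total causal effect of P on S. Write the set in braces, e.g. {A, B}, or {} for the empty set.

{M}

Variables eligible for adjustment (non-descendants of P, excluding P and S): {A, G, M}.
Backdoor paths from P to S:
  P1: P <- M -> S
The empty set is not sufficient: P1 (P <- M -> S) has no collider blocking it and no conditioned non-collider, so it is open.
Try {M}:
  P1: blocked at fork node M ∈ conditioning set.
{M} contains no descendant of P and blocks every backdoor path.
No other singleton works — e.g. {A} leaves P1 open — so {M} is the unique smallest valid adjustment set.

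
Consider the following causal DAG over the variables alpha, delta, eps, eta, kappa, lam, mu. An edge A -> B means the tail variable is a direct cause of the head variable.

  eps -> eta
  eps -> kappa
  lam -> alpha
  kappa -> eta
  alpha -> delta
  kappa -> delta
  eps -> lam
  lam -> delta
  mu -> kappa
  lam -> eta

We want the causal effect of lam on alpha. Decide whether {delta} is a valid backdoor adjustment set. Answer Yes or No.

Backdoor paths from lam to alpha (paths whose first edge points into lam):
  P1: lam <- eps -> kappa -> delta <- alpha
  P2: lam <- eps -> eta <- kappa -> delta <- alpha
Condition 1 (no descendant of lam in the set): FAILS — delta is a descendant of lam.
Condition 2 (every backdoor path blocked by {delta}):
  P1: open — collider(s) delta are conditioned on (or have a conditioned descendant) and no non-collider on the path is in the set.
  P2: blocked at collider eta (neither it nor any descendant is in the conditioning set).
{delta} does not satisfy the backdoor criterion.

No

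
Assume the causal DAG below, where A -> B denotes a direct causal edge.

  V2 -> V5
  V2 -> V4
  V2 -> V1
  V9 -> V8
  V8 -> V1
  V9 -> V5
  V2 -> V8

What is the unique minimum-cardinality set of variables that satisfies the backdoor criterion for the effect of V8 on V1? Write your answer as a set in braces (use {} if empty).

Variables eligible for adjustment (non-descendants of V8, excluding V8 and V1): {V2, V4, V5, V9}.
Backdoor paths from V8 to V1:
  P1: V8 <- V9 -> V5 <- V2 -> V1
  P2: V8 <- V2 -> V1
The empty set is not sufficient: P2 (V8 <- V2 -> V1) has no collider blocking it and no conditioned non-collider, so it is open.
Try {V2}:
  P1: blocked at collider V5 (neither it nor any descendant is in the conditioning set).
  P2: blocked at fork node V2 ∈ conditioning set.
{V2} contains no descendant of V8 and blocks every backdoor path.
No other singleton works — e.g. {V9} leaves P2 open — so {V2} is the unique smallest valid adjustment set.

{V2}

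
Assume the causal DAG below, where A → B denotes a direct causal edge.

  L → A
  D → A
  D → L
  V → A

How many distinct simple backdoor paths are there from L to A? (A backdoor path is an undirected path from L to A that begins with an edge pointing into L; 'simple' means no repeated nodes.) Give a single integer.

1

A backdoor path from L to A is any simple undirected path whose first edge points into L (i.e. leaves L via a parent).
Parents of L: {D}.
Enumerating:
  P1: L <- D -> A
That exhausts the simple backdoor paths. Count: 1.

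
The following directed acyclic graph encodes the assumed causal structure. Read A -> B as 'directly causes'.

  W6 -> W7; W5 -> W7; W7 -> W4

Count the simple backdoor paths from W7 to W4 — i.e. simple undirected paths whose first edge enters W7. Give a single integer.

A backdoor path from W7 to W4 is any simple undirected path whose first edge points into W7 (i.e. leaves W7 via a parent).
Parents of W7: {W5, W6}.
No simple path from any parent of W7 reaches W4 without revisiting W7, so there are no backdoor paths.

0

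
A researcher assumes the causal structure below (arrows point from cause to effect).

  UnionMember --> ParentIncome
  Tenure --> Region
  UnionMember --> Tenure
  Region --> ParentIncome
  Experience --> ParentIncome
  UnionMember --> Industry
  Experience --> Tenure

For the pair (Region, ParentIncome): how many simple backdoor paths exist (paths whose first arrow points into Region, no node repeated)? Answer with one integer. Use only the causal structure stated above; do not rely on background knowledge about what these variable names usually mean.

A backdoor path from Region to ParentIncome is any simple undirected path whose first edge points into Region (i.e. leaves Region via a parent).
Parents of Region: {Tenure}.
Enumerating:
  P1: Region <- Tenure <- UnionMember -> ParentIncome
  P2: Region <- Tenure <- Experience -> ParentIncome
That exhausts the simple backdoor paths. Count: 2.

2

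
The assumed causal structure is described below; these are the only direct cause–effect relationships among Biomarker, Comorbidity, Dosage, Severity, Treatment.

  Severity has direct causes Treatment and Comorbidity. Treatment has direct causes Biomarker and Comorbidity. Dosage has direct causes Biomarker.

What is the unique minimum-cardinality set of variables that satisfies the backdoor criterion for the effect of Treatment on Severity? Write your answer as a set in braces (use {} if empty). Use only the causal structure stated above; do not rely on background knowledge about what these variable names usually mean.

{Comorbidity}

Variables eligible for adjustment (non-descendants of Treatment, excluding Treatment and Severity): {Biomarker, Comorbidity, Dosage}.
Backdoor paths from Treatment to Severity:
  P1: Treatment <- Comorbidity -> Severity
The empty set is not sufficient: P1 (Treatment <- Comorbidity -> Severity) has no collider blocking it and no conditioned non-collider, so it is open.
Try {Comorbidity}:
  P1: blocked at fork node Comorbidity ∈ conditioning set.
{Comorbidity} contains no descendant of Treatment and blocks every backdoor path.
No other singleton works — e.g. {Biomarker} leaves P1 open — so {Comorbidity} is the unique smallest valid adjustment set.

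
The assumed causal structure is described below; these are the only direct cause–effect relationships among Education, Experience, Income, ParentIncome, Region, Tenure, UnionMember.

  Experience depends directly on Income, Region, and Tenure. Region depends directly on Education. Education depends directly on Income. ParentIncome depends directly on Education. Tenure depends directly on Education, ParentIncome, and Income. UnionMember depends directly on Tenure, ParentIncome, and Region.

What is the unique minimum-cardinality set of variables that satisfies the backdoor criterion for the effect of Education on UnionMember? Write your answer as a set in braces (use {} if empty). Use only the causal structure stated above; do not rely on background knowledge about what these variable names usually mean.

Variables eligible for adjustment (non-descendants of Education, excluding Education and UnionMember): {Income}.
Backdoor paths from Education to UnionMember:
  P1: Education <- Income -> Tenure <- ParentIncome -> UnionMember
  P2: Education <- Income -> Tenure -> UnionMember
  P3: Education <- Income -> Tenure -> Experience <- Region -> UnionMember
  P4: Education <- Income -> Experience <- Region -> UnionMember
  P5: Education <- Income -> Experience <- Tenure <- ParentIncome -> UnionMember
  P6: Education <- Income -> Experience <- Tenure -> UnionMember
The empty set is not sufficient: P2 (Education <- Income -> Tenure -> UnionMember) has no collider blocking it and no conditioned non-collider, so it is open.
Try {Income}:
  P1: blocked at fork node Income ∈ conditioning set.
  P2: blocked at fork node Income ∈ conditioning set.
  P3: blocked at fork node Income ∈ conditioning set.
  P4: blocked at fork node Income ∈ conditioning set.
  P5: blocked at fork node Income ∈ conditioning set.
  P6: blocked at fork node Income ∈ conditioning set.
{Income} contains no descendant of Education and blocks every backdoor path.
{Income} is the unique smallest valid adjustment set.

{Income}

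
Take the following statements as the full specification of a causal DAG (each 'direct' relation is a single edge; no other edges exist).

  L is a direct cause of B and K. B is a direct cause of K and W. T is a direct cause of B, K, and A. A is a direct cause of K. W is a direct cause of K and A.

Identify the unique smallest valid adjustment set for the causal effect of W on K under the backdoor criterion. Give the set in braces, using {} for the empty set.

{B}

Variables eligible for adjustment (non-descendants of W, excluding W and K): {B, L, T}.
Backdoor paths from W to K:
  P1: W <- B <- T -> A -> K
  P2: W <- B <- T -> K
  P3: W <- B <- L -> K
  P4: W <- B -> K
The empty set is not sufficient: P1 (W <- B <- T -> A -> K) has no collider blocking it and no conditioned non-collider, so it is open.
Try {B}:
  P1: blocked at chain node B ∈ conditioning set.
  P2: blocked at chain node B ∈ conditioning set.
  P3: blocked at chain node B ∈ conditioning set.
  P4: blocked at fork node B ∈ conditioning set.
{B} contains no descendant of W and blocks every backdoor path.
No other singleton works — e.g. {T} leaves P3 open — so {B} is the unique smallest valid adjustment set.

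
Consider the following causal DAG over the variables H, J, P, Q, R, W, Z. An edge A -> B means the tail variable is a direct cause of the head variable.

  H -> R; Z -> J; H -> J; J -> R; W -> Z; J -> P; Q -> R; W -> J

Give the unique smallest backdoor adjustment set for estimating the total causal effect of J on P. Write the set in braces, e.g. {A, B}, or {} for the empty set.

{}

Variables eligible for adjustment (non-descendants of J, excluding J and P): {H, Q, W, Z}.
Backdoor paths from J to P:
  (none)
With no backdoor paths the empty set already satisfies the criterion, and it is trivially minimal.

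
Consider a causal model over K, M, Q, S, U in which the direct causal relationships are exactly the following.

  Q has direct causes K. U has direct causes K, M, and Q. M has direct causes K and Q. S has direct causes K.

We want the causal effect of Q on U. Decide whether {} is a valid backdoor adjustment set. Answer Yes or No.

No

Backdoor paths from Q to U (paths whose first edge points into Q):
  P1: Q <- K -> M -> U
  P2: Q <- K -> U
Condition 1 (no descendant of Q in the set): holds — descendants of Q are {M, U}; none are in {}.
Condition 2 (every backdoor path blocked by {}):
  P1: open — no interior node is in the conditioning set.
  P2: open — no interior node is in the conditioning set.
{} does not satisfy the backdoor criterion.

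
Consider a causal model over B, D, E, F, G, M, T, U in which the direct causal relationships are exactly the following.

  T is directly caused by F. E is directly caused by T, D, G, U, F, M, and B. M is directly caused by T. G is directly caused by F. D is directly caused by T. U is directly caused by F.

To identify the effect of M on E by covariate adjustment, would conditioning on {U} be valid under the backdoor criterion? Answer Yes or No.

Backdoor paths from M to E (paths whose first edge points into M):
  P1: M <- T <- F -> U -> E
  P2: M <- T <- F -> G -> E
  P3: M <- T <- F -> E
  P4: M <- T -> D -> E
  P5: M <- T -> E
Condition 1 (no descendant of M in the set): holds — descendants of M are {E}; none are in {U}.
Condition 2 (every backdoor path blocked by {U}):
  P1: blocked at chain node U ∈ conditioning set.
  P2: open — no interior node is in the conditioning set.
  P3: open — no interior node is in the conditioning set.
  P4: open — no interior node is in the conditioning set.
  P5: open — no interior node is in the conditioning set.
{U} does not satisfy the backdoor criterion.

No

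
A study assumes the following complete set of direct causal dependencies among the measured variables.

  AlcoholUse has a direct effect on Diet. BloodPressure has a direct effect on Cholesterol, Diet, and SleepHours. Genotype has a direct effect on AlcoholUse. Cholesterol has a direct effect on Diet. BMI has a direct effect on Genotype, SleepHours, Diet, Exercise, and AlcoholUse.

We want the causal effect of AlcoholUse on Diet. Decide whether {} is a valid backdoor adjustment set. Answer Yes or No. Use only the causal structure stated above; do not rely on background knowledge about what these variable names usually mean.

No

Backdoor paths from AlcoholUse to Diet (paths whose first edge points into AlcoholUse):
  P1: AlcoholUse <- BMI -> SleepHours <- BloodPressure -> Cholesterol -> Diet
  P2: AlcoholUse <- BMI -> SleepHours <- BloodPressure -> Diet
  P3: AlcoholUse <- BMI -> Diet
  P4: AlcoholUse <- Genotype <- BMI -> SleepHours <- BloodPressure -> Cholesterol -> Diet
  P5: AlcoholUse <- Genotype <- BMI -> SleepHours <- BloodPressure -> Diet
  P6: AlcoholUse <- Genotype <- BMI -> Diet
Condition 1 (no descendant of AlcoholUse in the set): holds — descendants of AlcoholUse are {Diet}; none are in {}.
Condition 2 (every backdoor path blocked by {}):
  P1: blocked at collider SleepHours (neither it nor any descendant is in the conditioning set).
  P2: blocked at collider SleepHours (neither it nor any descendant is in the conditioning set).
  P3: open — no interior node is in the conditioning set.
  P4: blocked at collider SleepHours (neither it nor any descendant is in the conditioning set).
  P5: blocked at collider SleepHours (neither it nor any descendant is in the conditioning set).
  P6: open — no interior node is in the conditioning set.
{} does not satisfy the backdoor criterion.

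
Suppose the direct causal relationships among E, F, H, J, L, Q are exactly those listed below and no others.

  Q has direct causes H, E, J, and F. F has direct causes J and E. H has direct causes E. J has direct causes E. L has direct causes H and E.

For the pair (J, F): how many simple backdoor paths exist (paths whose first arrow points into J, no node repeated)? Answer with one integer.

4

A backdoor path from J to F is any simple undirected path whose first edge points into J (i.e. leaves J via a parent).
Parents of J: {E}.
Enumerating:
  P1: J <- E -> H -> Q <- F
  P2: J <- E -> F
  P3: J <- E -> Q <- F
  P4: J <- E -> L <- H -> Q <- F
That exhausts the simple backdoor paths. Count: 4.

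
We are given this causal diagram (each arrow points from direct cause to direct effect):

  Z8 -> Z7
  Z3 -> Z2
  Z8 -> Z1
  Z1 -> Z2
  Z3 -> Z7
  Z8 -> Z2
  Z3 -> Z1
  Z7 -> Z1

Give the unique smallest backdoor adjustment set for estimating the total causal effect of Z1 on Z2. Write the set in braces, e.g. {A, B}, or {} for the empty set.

Variables eligible for adjustment (non-descendants of Z1, excluding Z1 and Z2): {Z3, Z7, Z8}.
Backdoor paths from Z1 to Z2:
  P1: Z1 <- Z3 -> Z7 <- Z8 -> Z2
  P2: Z1 <- Z3 -> Z2
  P3: Z1 <- Z8 -> Z7 <- Z3 -> Z2
  P4: Z1 <- Z8 -> Z2
  P5: Z1 <- Z7 <- Z3 -> Z2
  P6: Z1 <- Z7 <- Z8 -> Z2
The empty set is not sufficient: P2 (Z1 <- Z3 -> Z2) has no collider blocking it and no conditioned non-collider, so it is open.
Try {Z3, Z8}:
  P1: blocked at fork node Z3 ∈ conditioning set.
  P2: blocked at fork node Z3 ∈ conditioning set.
  P3: blocked at fork node Z8 ∈ conditioning set.
  P4: blocked at fork node Z8 ∈ conditioning set.
  P5: blocked at fork node Z3 ∈ conditioning set.
  P6: blocked at fork node Z8 ∈ conditioning set.
{Z3, Z8} contains no descendant of Z1 and blocks every backdoor path.
Every element of {Z3, Z8} is needed (dropping Z3 leaves P2 open; dropping Z8 leaves P4 open), so no proper subset is valid.
Among all size-2 subsets of the eligible variables, only {Z3, Z8} blocks every backdoor path, so it is the unique smallest valid adjustment set.

{Z3, Z8}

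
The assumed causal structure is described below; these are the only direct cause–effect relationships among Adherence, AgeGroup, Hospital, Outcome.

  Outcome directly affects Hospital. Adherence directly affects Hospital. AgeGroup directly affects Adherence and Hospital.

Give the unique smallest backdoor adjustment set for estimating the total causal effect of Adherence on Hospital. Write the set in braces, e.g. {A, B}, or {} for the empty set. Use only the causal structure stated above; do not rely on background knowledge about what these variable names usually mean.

Variables eligible for adjustment (non-descendants of Adherence, excluding Adherence and Hospital): {AgeGroup, Outcome}.
Backdoor paths from Adherence to Hospital:
  P1: Adherence <- AgeGroup -> Hospital
The empty set is not sufficient: P1 (Adherence <- AgeGroup -> Hospital) has no collider blocking it and no conditioned non-collider, so it is open.
Try {AgeGroup}:
  P1: blocked at fork node AgeGroup ∈ conditioning set.
{AgeGroup} contains no descendant of Adherence and blocks every backdoor path.
No other singleton works — e.g. {Outcome} leaves P1 open — so {AgeGroup} is the unique smallest valid adjustment set.

{AgeGroup}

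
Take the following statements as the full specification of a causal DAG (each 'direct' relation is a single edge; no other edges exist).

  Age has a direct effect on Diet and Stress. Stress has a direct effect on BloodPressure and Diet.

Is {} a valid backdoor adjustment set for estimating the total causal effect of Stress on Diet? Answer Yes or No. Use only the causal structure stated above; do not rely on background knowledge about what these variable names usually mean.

Backdoor paths from Stress to Diet (paths whose first edge points into Stress):
  P1: Stress <- Age -> Diet
Condition 1 (no descendant of Stress in the set): holds — descendants of Stress are {BloodPressure, Diet}; none are in {}.
Condition 2 (every backdoor path blocked by {}):
  P1: open — no interior node is in the conditioning set.
{} does not satisfy the backdoor criterion.

No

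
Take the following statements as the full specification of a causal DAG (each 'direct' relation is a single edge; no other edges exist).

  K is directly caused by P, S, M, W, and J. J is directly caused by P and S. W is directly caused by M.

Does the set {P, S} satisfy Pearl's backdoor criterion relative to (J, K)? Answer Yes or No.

Yes

Backdoor paths from J to K (paths whose first edge points into J):
  P1: J <- P -> K
  P2: J <- S -> K
Condition 1 (no descendant of J in the set): holds — descendants of J are {K}; none are in {P, S}.
Condition 2 (every backdoor path blocked by {P, S}):
  P1: blocked at fork node P ∈ conditioning set.
  P2: blocked at fork node S ∈ conditioning set.
{P, S} satisfies the backdoor criterion.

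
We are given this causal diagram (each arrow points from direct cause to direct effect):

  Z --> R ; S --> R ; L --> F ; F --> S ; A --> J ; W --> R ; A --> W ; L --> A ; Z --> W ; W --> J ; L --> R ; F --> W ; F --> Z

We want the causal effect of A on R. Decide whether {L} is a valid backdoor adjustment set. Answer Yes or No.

Yes

Backdoor paths from A to R (paths whose first edge points into A):
  P1: A <- L -> F -> Z -> W -> R
  P2: A <- L -> F -> Z -> R
  P3: A <- L -> F -> W <- Z -> R
  P4: A <- L -> F -> W -> R
  P5: A <- L -> F -> S -> R
  P6: A <- L -> R
Condition 1 (no descendant of A in the set): holds — descendants of A are {J, R, W}; none are in {L}.
Condition 2 (every backdoor path blocked by {L}):
  P1: blocked at fork node L ∈ conditioning set.
  P2: blocked at fork node L ∈ conditioning set.
  P3: blocked at fork node L ∈ conditioning set.
  P4: blocked at fork node L ∈ conditioning set.
  P5: blocked at fork node L ∈ conditioning set.
  P6: blocked at fork node L ∈ conditioning set.
{L} satisfies the backdoor criterion.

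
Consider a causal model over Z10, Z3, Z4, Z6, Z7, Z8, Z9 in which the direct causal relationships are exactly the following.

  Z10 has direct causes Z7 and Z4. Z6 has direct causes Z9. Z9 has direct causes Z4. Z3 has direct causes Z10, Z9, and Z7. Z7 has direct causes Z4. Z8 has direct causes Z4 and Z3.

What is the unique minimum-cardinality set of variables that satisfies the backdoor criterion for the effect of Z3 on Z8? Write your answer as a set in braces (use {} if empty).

Variables eligible for adjustment (non-descendants of Z3, excluding Z3 and Z8): {Z10, Z4, Z6, Z7, Z9}.
Backdoor paths from Z3 to Z8:
  P1: Z3 <- Z7 <- Z4 -> Z8
  P2: Z3 <- Z7 -> Z10 <- Z4 -> Z8
  P3: Z3 <- Z9 <- Z4 -> Z8
  P4: Z3 <- Z10 <- Z4 -> Z8
  P5: Z3 <- Z10 <- Z7 <- Z4 -> Z8
The empty set is not sufficient: P1 (Z3 <- Z7 <- Z4 -> Z8) has no collider blocking it and no conditioned non-collider, so it is open.
Try {Z4}:
  P1: blocked at fork node Z4 ∈ conditioning set.
  P2: blocked at collider Z10 (neither it nor any descendant is in the conditioning set).
  P3: blocked at fork node Z4 ∈ conditioning set.
  P4: blocked at fork node Z4 ∈ conditioning set.
  P5: blocked at fork node Z4 ∈ conditioning set.
{Z4} contains no descendant of Z3 and blocks every backdoor path.
No other singleton works — e.g. {Z7} leaves P3 open — so {Z4} is the unique smallest valid adjustment set.

{Z4}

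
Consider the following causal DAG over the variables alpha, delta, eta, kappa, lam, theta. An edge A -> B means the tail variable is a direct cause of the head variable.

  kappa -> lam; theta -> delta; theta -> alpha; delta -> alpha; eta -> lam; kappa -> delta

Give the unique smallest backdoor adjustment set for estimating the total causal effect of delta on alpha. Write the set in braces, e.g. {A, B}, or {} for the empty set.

{theta}

Variables eligible for adjustment (non-descendants of delta, excluding delta and alpha): {eta, kappa, lam, theta}.
Backdoor paths from delta to alpha:
  P1: delta <- theta -> alpha
The empty set is not sufficient: P1 (delta <- theta -> alpha) has no collider blocking it and no conditioned non-collider, so it is open.
Try {theta}:
  P1: blocked at fork node theta ∈ conditioning set.
{theta} contains no descendant of delta and blocks every backdoor path.
No other singleton works — e.g. {eta} leaves P1 open — so {theta} is the unique smallest valid adjustment set.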